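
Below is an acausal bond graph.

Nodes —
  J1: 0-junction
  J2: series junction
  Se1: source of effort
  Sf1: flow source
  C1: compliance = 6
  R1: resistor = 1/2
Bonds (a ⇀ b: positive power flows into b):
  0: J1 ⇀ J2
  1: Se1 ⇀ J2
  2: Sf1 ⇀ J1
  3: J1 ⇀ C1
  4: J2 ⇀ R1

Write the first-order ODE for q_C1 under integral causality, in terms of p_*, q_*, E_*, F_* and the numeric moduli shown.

β1 stroke→J2  (source Se1 imposes e)
β2 stroke→Sf1  (Sf1 (Sf) sets flow on bond)
β3 stroke→J1  (C1: C, integral causality)
β0 stroke→J2  (J1 effort already set via bond 3)
β4 stroke→R1  (closing 1-jn rule on J2)

dq_C1/dt = -2*E_Se1 + F_Sf1 - q_C1/3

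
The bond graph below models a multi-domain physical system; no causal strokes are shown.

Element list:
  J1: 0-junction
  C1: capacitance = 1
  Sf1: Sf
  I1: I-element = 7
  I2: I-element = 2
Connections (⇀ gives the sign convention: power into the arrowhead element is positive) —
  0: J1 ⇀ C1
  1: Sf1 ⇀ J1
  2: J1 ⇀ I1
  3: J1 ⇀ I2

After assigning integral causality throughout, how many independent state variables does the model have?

β1 stroke→Sf1  (source Sf1 imposes f)
β0 stroke→J1  (prefer integral on C1)
β2 stroke→I1  (J1: bond 0 brought effort, rest push out)
β3 stroke→I2  (0-jn J1 has e-setter on 0)

3  (C1, I1, I2 all integral)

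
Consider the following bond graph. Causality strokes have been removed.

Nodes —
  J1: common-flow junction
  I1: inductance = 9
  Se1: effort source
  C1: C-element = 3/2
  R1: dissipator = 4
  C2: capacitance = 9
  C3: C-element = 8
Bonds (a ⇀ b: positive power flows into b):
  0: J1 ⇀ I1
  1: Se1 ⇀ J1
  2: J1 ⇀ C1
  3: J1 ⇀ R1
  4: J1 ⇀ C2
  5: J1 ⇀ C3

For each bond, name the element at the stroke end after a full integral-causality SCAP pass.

b1 →J1  (Se1 fixes effort; stroke away)
b0 →I1  (prefer integral on I1)
b2 →J1  (common-f at J1 fixed by 0)
b3 →J1  (1-jn J1 has f-setter on 0)
b4 →J1  (1-jn J1 has f-setter on 0)
b5 →J1  (J1 flow already set via bond 0)

b0 →I1
b1 →J1
b2 →J1
b3 →J1
b4 →J1
b5 →J1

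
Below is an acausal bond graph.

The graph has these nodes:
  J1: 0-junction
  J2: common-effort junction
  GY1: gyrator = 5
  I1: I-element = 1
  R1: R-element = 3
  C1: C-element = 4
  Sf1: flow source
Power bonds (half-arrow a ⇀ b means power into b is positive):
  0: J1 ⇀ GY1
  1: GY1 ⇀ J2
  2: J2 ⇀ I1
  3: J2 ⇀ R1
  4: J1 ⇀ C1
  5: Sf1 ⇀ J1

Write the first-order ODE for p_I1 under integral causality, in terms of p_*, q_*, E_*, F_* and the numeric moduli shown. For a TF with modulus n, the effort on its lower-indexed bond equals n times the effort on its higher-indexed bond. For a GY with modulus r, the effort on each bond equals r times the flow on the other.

b5 |Sf1  (Sf1 (Sf) sets flow on bond)
b2 |I1  (I1: I, integral causality)
b4 |J1  (prefer integral on C1)
b0 |GY1  (J1: bond 4 brought effort, rest push out)
b1 |GY1  (GY GY1: same side as bond 0)
b3 |J2  (only one effort-in slot at J2)

dp_I1/dt = -3*p_I1 + 3*q_C1/20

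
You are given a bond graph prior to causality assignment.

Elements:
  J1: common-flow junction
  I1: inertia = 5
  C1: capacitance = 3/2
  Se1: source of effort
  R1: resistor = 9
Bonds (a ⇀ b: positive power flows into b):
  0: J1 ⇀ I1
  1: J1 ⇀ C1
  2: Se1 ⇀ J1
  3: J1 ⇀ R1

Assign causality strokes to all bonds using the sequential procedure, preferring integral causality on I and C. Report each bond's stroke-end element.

b0 |I1
b1 |J1
b2 |J1
b3 |J1

bond 2 stroke→J1  (Se1 (Se) sets effort on bond)
bond 0 stroke→I1  (I1: I, integral causality)
bond 1 stroke→J1  (1-jn J1 has f-setter on 0)
bond 3 stroke→J1  (1-jn J1 has f-setter on 0)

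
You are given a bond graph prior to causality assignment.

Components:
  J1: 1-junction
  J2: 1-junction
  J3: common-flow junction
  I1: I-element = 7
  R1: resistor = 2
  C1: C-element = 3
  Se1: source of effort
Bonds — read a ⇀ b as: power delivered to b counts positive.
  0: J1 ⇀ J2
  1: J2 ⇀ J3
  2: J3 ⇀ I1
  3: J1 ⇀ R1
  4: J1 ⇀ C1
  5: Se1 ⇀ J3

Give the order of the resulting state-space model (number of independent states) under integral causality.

2  (C1, I1 all integral)

#5 |J3  (source Se1 imposes e)
#2 |I1  (I1 integral (f out))
#1 |J3  (1-jn J3 has f-setter on 2)
#0 |J2  (common-f at J2 fixed by 1)
#3 |J1  (J1 flow already set via bond 0)
#4 |J1  (J1 flow already set via bond 0)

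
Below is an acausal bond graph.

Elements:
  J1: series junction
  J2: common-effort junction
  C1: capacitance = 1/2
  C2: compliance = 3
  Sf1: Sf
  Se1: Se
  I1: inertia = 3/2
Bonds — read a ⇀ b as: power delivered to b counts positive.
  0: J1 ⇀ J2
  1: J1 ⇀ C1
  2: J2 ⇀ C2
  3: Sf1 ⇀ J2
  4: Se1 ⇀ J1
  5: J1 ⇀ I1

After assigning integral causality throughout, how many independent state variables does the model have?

#3 |Sf1  (Sf1: flow source, stroke at near end)
#4 |J1  (Se1 fixes effort; stroke away)
#1 |J1  (C1 outputs effort q/C1)
#2 |J2  (prefer integral on C2)
#0 |J1  (J2 effort already set via bond 2)
#5 |I1  (closing 1-jn rule on J1)

3  (C1, C2, I1 all integral)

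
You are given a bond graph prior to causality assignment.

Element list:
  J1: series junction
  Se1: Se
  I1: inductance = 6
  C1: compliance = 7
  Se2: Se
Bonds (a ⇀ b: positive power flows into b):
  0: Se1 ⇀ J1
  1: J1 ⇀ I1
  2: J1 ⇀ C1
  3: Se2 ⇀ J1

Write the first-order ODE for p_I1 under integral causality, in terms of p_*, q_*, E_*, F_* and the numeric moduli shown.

bond 0 stroke→J1  (Se1: effort source, stroke at far end)
bond 3 stroke→J1  (Se2: effort source, stroke at far end)
bond 1 stroke→I1  (I1: I, integral causality)
bond 2 stroke→J1  (J1 flow already set via bond 1)

dp_I1/dt = E_Se1 + E_Se2 - q_C1/7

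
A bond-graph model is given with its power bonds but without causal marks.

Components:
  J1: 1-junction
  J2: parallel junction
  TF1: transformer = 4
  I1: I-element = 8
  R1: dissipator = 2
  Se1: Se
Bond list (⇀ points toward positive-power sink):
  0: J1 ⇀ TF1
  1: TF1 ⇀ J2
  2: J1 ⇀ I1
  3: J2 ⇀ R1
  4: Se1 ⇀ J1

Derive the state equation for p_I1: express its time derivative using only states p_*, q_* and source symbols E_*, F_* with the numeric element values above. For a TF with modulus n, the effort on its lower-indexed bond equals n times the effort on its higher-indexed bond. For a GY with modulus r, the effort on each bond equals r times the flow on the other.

#4 →J1  (Se1: effort source, stroke at far end)
#2 →I1  (I1 outputs flow p/I1)
#0 →J1  (J1 flow already set via bond 2)
#1 →TF1  (through TF1, causality passes straight; one stroke at TF1)
#3 →J2  (closing 0-jn rule on J2)

dp_I1/dt = E_Se1 - 4*p_I1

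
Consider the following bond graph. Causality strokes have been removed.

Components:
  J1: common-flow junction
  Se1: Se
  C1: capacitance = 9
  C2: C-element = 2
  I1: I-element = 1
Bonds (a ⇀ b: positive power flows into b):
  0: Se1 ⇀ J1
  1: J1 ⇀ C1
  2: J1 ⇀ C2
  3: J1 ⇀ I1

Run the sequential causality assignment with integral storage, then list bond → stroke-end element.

b0 |J1
b1 |J1
b2 |J1
b3 |I1

b0 stroke at J1  (Se1 (Se) sets effort on bond)
b1 stroke at J1  (C1 integral (e out))
b2 stroke at J1  (C2 integral (e out))
b3 stroke at I1  (J1: last free bond brings flow in)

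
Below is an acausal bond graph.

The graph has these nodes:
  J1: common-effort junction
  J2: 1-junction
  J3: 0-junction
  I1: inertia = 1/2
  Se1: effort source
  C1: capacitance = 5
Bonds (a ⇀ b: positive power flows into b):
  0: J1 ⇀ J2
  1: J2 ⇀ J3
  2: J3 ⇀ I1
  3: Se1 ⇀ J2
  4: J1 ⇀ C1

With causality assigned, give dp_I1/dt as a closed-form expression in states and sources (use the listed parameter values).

dp_I1/dt = E_Se1 + q_C1/5

β3 →J2  (source Se1 imposes e)
β2 →I1  (I1 outputs flow p/I1)
β1 →J3  (J3: last free bond brings effort in)
β0 →J2  (J2 flow already set via bond 1)
β4 →J1  (J1: last free bond brings effort in)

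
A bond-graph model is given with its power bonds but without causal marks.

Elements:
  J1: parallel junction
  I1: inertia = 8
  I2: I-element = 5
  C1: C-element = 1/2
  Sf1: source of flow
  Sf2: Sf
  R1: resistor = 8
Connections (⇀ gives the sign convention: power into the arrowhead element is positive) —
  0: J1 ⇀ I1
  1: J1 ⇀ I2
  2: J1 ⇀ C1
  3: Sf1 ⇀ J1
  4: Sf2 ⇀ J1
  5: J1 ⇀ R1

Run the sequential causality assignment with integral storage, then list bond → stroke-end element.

β3 stroke→Sf1  (source Sf1 imposes f)
β4 stroke→Sf2  (Sf2: flow source, stroke at near end)
β0 stroke→I1  (I1: I, integral causality)
β1 stroke→I2  (prefer integral on I2)
β2 stroke→J1  (prefer integral on C1)
β5 stroke→R1  (J1 effort already set via bond 2)

β0 |I1
β1 |I2
β2 |J1
β3 |Sf1
β4 |Sf2
β5 |R1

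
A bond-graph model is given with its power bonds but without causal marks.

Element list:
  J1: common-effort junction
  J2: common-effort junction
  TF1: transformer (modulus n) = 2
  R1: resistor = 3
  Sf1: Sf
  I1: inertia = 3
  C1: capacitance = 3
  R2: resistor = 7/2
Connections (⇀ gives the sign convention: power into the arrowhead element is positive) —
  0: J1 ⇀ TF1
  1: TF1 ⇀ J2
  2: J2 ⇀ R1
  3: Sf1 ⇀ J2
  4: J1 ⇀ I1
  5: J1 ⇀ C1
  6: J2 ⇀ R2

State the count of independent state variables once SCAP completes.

2  (C1, I1 all integral)

b3 stroke→Sf1  (source Sf1 imposes f)
b4 stroke→I1  (I1 outputs flow p/I1)
b5 stroke→J1  (prefer integral on C1)
b0 stroke→TF1  (common-e at J1 fixed by 5)
b1 stroke→J2  (through TF1, causality passes straight; one stroke at TF1)
b2 stroke→R1  (J2 effort already set via bond 1)
b6 stroke→R2  (0-jn J2 has e-setter on 1)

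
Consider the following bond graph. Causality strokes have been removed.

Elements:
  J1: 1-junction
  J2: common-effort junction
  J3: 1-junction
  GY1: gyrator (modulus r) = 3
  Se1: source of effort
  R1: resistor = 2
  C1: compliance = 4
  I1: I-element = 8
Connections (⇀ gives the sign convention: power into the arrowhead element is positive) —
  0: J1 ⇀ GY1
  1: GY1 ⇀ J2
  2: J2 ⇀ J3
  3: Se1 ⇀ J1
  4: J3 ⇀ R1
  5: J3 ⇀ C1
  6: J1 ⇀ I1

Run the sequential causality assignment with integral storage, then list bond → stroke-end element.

b0 stroke→J1
b1 stroke→J2
b2 stroke→J3
b3 stroke→J1
b4 stroke→R1
b5 stroke→J3
b6 stroke→I1

β3 stroke at J1  (Se1: effort source, stroke at far end)
β5 stroke at J3  (prefer integral on C1)
β6 stroke at I1  (I1 integral (f out))
β0 stroke at J1  (J1: bond 6 brought flow, rest push out)
β1 stroke at J2  (GY1 both-in/both-out from 0)
β2 stroke at J3  (common-e at J2 fixed by 1)
β4 stroke at R1  (J3 needs exactly one f-in)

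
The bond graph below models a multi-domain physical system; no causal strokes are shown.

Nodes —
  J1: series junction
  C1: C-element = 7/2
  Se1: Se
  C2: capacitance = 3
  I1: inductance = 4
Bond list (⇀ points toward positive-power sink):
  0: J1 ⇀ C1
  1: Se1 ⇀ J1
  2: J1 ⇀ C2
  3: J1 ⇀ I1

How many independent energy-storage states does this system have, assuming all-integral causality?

3  (C1, C2, I1 all integral)

#1 →J1  (source Se1 imposes e)
#0 →J1  (prefer integral on C1)
#2 →J1  (C2 outputs effort q/C2)
#3 →I1  (J1: last free bond brings flow in)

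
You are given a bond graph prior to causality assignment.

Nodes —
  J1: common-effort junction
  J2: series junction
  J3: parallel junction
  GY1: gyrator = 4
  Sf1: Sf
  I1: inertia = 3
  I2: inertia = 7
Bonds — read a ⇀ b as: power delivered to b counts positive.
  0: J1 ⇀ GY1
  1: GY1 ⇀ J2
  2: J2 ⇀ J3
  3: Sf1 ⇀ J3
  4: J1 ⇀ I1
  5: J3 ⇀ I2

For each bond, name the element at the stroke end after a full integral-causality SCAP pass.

β0 →J1
β1 →J2
β2 →J3
β3 →Sf1
β4 →I1
β5 →I2

β3 stroke→Sf1  (Sf1: flow source, stroke at near end)
β4 stroke→I1  (prefer integral on I1)
β0 stroke→J1  (closing 0-jn rule on J1)
β1 stroke→J2  (GY GY1: same side as bond 0)
β2 stroke→J3  (J2 needs exactly one f-in)
β5 stroke→I2  (common-e at J3 fixed by 2)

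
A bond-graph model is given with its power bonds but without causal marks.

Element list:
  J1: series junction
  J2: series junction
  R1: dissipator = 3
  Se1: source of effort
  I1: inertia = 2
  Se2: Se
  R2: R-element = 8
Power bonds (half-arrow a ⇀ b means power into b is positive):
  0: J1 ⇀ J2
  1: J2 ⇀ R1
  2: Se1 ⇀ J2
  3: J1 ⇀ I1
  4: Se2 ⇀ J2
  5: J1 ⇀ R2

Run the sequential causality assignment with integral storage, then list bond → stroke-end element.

#2 stroke→J2  (Se1 fixes effort; stroke away)
#4 stroke→J2  (Se2: effort source, stroke at far end)
#3 stroke→I1  (prefer integral on I1)
#0 stroke→J1  (common-f at J1 fixed by 3)
#5 stroke→J1  (1-jn J1 has f-setter on 3)
#1 stroke→J2  (J2: bond 0 brought flow, rest push out)

bond 0 →J1
bond 1 →J2
bond 2 →J2
bond 3 →I1
bond 4 →J2
bond 5 →J1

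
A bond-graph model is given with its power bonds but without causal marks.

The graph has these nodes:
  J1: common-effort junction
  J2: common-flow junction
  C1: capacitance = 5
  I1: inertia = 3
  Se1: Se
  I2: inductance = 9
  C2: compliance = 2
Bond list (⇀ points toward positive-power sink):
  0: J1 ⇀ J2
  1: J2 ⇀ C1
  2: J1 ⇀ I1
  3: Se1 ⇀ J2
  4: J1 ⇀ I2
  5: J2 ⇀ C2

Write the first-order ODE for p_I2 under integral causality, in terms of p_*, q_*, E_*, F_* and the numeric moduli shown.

bond 3 →J2  (source Se1 imposes e)
bond 1 →J2  (C1 outputs effort q/C1)
bond 2 →I1  (prefer integral on I1)
bond 4 →I2  (I2 integral (f out))
bond 0 →J1  (only one effort-in slot at J1)
bond 5 →J2  (J2: bond 0 brought flow, rest push out)

dp_I2/dt = -E_Se1 + q_C1/5 + q_C2/2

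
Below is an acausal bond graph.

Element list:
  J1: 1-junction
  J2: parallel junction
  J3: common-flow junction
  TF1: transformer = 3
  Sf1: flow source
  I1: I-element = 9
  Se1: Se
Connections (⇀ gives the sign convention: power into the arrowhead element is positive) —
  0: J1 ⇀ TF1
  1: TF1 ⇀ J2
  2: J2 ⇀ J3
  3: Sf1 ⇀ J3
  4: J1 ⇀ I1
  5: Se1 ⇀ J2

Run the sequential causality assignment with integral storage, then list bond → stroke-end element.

β0 |J1
β1 |TF1
β2 |J3
β3 |Sf1
β4 |I1
β5 |J2

b3 →Sf1  (Sf1: flow source, stroke at near end)
b5 →J2  (Se1: effort source, stroke at far end)
b1 →TF1  (0-jn J2 has e-setter on 5)
b2 →J3  (0-jn J2 has e-setter on 5)
b0 →J1  (TF1: transformer flips bond 1)
b4 →I1  (closing 1-jn rule on J1)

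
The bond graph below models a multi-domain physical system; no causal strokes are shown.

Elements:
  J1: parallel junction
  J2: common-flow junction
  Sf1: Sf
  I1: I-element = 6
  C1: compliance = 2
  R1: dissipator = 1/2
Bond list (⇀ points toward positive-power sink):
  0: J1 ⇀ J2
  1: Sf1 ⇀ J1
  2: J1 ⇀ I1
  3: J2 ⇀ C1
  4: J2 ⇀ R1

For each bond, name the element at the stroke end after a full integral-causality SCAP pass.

#0 |J1
#1 |Sf1
#2 |I1
#3 |J2
#4 |J2

#1 |Sf1  (Sf1 fixes flow; stroke at Sf1)
#2 |I1  (I1: I, integral causality)
#0 |J1  (closing 0-jn rule on J1)
#3 |J2  (J2 flow already set via bond 0)
#4 |J2  (1-jn J2 has f-setter on 0)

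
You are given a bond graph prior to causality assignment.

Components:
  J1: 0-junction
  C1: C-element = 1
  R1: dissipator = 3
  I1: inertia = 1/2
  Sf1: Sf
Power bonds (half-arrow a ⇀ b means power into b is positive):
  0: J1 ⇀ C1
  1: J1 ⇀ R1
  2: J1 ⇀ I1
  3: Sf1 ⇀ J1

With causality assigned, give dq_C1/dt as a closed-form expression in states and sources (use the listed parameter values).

dq_C1/dt = F_Sf1 - 2*p_I1 - q_C1/3

bond 3 stroke→Sf1  (source Sf1 imposes f)
bond 0 stroke→J1  (prefer integral on C1)
bond 1 stroke→R1  (common-e at J1 fixed by 0)
bond 2 stroke→I1  (J1: bond 0 brought effort, rest push out)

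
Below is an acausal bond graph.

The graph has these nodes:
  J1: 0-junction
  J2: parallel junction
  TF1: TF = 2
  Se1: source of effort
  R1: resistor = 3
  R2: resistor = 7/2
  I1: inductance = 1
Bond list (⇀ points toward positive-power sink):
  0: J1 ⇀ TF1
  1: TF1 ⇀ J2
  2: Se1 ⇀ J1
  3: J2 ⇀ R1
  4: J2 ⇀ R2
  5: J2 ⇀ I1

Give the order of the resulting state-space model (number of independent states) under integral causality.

1  (I1 all integral)

β2 →J1  (Se1 (Se) sets effort on bond)
β0 →TF1  (common-e at J1 fixed by 2)
β1 →J2  (through TF1, causality passes straight; one stroke at TF1)
β3 →R1  (J2 effort already set via bond 1)
β4 →R2  (common-e at J2 fixed by 1)
β5 →I1  (common-e at J2 fixed by 1)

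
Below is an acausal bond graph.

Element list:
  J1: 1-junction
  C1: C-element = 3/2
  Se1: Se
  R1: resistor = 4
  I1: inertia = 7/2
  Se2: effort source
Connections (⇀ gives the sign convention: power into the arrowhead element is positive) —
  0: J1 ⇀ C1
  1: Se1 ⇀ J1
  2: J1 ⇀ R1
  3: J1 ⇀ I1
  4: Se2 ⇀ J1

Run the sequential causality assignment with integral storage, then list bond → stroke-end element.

β1 →J1  (Se1 (Se) sets effort on bond)
β4 →J1  (Se2 (Se) sets effort on bond)
β0 →J1  (C1 outputs effort q/C1)
β3 →I1  (I1 outputs flow p/I1)
β2 →J1  (J1: bond 3 brought flow, rest push out)

β0 stroke at J1
β1 stroke at J1
β2 stroke at J1
β3 stroke at I1
β4 stroke at J1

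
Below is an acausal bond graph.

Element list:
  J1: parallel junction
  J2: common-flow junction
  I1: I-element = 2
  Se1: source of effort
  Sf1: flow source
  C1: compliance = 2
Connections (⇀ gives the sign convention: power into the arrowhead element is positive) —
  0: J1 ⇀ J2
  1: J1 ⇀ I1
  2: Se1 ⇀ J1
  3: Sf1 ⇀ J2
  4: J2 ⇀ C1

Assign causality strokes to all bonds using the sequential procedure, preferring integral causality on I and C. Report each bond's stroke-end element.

bond 0 stroke→J2
bond 1 stroke→I1
bond 2 stroke→J1
bond 3 stroke→Sf1
bond 4 stroke→J2

β2 →J1  (Se1 fixes effort; stroke away)
β3 →Sf1  (Sf1: flow source, stroke at near end)
β0 →J2  (J1 effort already set via bond 2)
β1 →I1  (J1: bond 2 brought effort, rest push out)
β4 →J2  (common-f at J2 fixed by 3)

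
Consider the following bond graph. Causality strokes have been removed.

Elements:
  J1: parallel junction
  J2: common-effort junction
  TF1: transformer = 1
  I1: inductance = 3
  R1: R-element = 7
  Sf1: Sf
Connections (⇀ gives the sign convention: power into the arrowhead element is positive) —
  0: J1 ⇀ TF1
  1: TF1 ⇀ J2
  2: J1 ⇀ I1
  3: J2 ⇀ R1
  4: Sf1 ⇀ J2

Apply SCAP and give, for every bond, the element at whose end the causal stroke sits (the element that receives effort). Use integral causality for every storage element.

#4 →Sf1  (Sf1 (Sf) sets flow on bond)
#2 →I1  (I1 integral (f out))
#0 →J1  (closing 0-jn rule on J1)
#1 →TF1  (TF TF1: opposite of bond 0)
#3 →J2  (J2: last free bond brings effort in)

#0 |J1
#1 |TF1
#2 |I1
#3 |J2
#4 |Sf1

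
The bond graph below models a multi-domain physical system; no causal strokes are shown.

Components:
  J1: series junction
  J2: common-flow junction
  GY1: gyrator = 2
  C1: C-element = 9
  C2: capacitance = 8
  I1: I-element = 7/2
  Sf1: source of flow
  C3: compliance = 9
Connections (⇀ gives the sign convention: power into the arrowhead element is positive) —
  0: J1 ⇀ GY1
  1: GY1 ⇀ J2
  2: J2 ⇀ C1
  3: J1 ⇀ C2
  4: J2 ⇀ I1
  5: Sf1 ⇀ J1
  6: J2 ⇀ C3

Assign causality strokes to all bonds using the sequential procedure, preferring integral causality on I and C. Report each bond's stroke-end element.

β5 stroke at Sf1  (Sf1 fixes flow; stroke at Sf1)
β0 stroke at J1  (J1 flow already set via bond 5)
β3 stroke at J1  (J1: bond 5 brought flow, rest push out)
β1 stroke at J2  (GY1 both-in/both-out from 0)
β2 stroke at J2  (C1 integral (e out))
β4 stroke at I1  (I1: I, integral causality)
β6 stroke at J2  (J2 flow already set via bond 4)

#0 stroke at J1
#1 stroke at J2
#2 stroke at J2
#3 stroke at J1
#4 stroke at I1
#5 stroke at Sf1
#6 stroke at J2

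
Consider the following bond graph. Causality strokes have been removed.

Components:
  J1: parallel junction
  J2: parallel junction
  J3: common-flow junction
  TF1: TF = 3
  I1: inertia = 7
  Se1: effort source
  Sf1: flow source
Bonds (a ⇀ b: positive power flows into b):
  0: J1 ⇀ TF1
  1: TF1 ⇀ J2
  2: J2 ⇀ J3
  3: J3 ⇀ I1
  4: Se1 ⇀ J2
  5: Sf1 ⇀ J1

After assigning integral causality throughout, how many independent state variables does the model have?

#4 stroke→J2  (Se1: effort source, stroke at far end)
#5 stroke→Sf1  (Sf1 fixes flow; stroke at Sf1)
#0 stroke→J1  (J1: last free bond brings effort in)
#1 stroke→TF1  (J2 effort already set via bond 4)
#2 stroke→J3  (common-e at J2 fixed by 4)
#3 stroke→I1  (closing 1-jn rule on J3)

1  (I1 all integral)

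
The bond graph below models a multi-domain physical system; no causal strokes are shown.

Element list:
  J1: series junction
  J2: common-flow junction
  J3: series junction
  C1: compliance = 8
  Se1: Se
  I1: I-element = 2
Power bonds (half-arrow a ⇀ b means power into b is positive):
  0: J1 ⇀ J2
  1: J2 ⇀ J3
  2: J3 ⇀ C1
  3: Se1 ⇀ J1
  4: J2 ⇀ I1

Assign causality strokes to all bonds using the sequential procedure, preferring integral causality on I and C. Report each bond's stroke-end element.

β0 stroke→J2
β1 stroke→J2
β2 stroke→J3
β3 stroke→J1
β4 stroke→I1

b3 stroke→J1  (Se1 fixes effort; stroke away)
b0 stroke→J2  (only one flow-in slot at J1)
b2 stroke→J3  (C1 integral (e out))
b1 stroke→J2  (only one flow-in slot at J3)
b4 stroke→I1  (J2: last free bond brings flow in)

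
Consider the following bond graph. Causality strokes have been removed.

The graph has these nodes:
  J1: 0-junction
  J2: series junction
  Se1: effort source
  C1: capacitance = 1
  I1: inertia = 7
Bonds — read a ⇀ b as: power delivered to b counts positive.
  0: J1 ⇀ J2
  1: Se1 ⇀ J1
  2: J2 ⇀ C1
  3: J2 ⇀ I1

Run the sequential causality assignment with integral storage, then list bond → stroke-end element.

β0 →J2
β1 →J1
β2 →J2
β3 →I1

bond 1 →J1  (Se1 fixes effort; stroke away)
bond 0 →J2  (0-jn J1 has e-setter on 1)
bond 2 →J2  (C1 integral (e out))
bond 3 →I1  (J2: last free bond brings flow in)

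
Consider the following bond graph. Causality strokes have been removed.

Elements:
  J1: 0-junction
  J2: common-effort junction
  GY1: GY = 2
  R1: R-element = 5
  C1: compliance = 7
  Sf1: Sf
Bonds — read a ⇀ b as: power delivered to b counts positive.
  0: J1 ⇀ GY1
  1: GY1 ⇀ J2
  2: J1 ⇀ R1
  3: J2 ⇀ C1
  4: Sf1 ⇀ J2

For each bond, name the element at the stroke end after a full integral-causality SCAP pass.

β0 stroke at GY1
β1 stroke at GY1
β2 stroke at J1
β3 stroke at J2
β4 stroke at Sf1

#4 stroke→Sf1  (source Sf1 imposes f)
#3 stroke→J2  (C1: C, integral causality)
#1 stroke→GY1  (common-e at J2 fixed by 3)
#0 stroke→GY1  (GY1 both-in/both-out from 1)
#2 stroke→J1  (J1 needs exactly one e-in)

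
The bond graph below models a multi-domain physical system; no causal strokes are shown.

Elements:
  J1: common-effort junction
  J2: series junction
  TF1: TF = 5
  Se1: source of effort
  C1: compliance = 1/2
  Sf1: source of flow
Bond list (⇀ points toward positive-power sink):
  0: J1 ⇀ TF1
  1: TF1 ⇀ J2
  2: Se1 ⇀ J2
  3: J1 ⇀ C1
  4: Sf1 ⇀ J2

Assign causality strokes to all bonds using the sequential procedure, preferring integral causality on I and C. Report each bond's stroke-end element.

β0 |TF1
β1 |J2
β2 |J2
β3 |J1
β4 |Sf1

b2 stroke→J2  (Se1 (Se) sets effort on bond)
b4 stroke→Sf1  (Sf1 (Sf) sets flow on bond)
b1 stroke→J2  (J2: bond 4 brought flow, rest push out)
b0 stroke→TF1  (through TF1, causality passes straight; one stroke at TF1)
b3 stroke→J1  (J1 needs exactly one e-in)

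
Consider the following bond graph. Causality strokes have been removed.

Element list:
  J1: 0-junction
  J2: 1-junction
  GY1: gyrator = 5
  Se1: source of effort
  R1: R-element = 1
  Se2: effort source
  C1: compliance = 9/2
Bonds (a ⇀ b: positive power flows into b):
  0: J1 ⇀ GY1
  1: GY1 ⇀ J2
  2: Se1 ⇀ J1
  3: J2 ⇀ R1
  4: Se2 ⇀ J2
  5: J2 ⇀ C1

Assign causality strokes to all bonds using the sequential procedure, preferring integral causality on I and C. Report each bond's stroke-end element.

b2 stroke→J1  (Se1: effort source, stroke at far end)
b4 stroke→J2  (source Se2 imposes e)
b0 stroke→GY1  (J1: bond 2 brought effort, rest push out)
b1 stroke→GY1  (GY1: gyrator matches bond 0)
b3 stroke→J2  (J2: bond 1 brought flow, rest push out)
b5 stroke→J2  (common-f at J2 fixed by 1)

bond 0 |GY1
bond 1 |GY1
bond 2 |J1
bond 3 |J2
bond 4 |J2
bond 5 |J2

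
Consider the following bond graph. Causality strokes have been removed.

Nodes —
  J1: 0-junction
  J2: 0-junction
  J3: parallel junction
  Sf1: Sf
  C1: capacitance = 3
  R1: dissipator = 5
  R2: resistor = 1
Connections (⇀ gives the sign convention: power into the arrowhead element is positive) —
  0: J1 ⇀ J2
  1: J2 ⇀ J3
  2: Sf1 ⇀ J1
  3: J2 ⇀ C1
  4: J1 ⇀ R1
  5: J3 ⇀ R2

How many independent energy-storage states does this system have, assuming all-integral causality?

1  (C1 all integral)

#2 stroke→Sf1  (source Sf1 imposes f)
#3 stroke→J2  (prefer integral on C1)
#0 stroke→J1  (J2: bond 3 brought effort, rest push out)
#1 stroke→J3  (J2: bond 3 brought effort, rest push out)
#5 stroke→R2  (0-jn J3 has e-setter on 1)
#4 stroke→R1  (J1 effort already set via bond 0)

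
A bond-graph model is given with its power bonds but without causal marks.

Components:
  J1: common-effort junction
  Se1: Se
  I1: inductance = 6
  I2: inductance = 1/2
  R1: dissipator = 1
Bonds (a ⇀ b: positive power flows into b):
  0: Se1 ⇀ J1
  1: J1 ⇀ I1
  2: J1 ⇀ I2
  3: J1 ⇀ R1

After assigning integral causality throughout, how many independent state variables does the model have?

#0 stroke at J1  (source Se1 imposes e)
#1 stroke at I1  (J1: bond 0 brought effort, rest push out)
#2 stroke at I2  (0-jn J1 has e-setter on 0)
#3 stroke at R1  (J1: bond 0 brought effort, rest push out)

2  (I1, I2 all integral)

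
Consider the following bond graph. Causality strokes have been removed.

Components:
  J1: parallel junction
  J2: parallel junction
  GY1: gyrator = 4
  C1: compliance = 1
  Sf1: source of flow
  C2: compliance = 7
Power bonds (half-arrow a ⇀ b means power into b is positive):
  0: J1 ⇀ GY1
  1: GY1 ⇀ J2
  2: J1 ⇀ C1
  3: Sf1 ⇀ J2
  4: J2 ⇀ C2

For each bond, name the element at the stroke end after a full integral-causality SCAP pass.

b0 stroke→GY1
b1 stroke→GY1
b2 stroke→J1
b3 stroke→Sf1
b4 stroke→J2

bond 3 |Sf1  (Sf1: flow source, stroke at near end)
bond 2 |J1  (C1 outputs effort q/C1)
bond 0 |GY1  (J1 effort already set via bond 2)
bond 1 |GY1  (GY1: gyrator matches bond 0)
bond 4 |J2  (only one effort-in slot at J2)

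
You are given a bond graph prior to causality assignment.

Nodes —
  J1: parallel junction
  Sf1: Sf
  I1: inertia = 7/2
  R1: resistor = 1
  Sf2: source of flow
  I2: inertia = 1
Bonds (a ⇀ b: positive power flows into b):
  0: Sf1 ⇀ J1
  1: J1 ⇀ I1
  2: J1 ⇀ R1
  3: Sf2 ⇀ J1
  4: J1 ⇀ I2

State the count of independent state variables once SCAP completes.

β0 stroke at Sf1  (Sf1 (Sf) sets flow on bond)
β3 stroke at Sf2  (Sf2: flow source, stroke at near end)
β1 stroke at I1  (I1 outputs flow p/I1)
β4 stroke at I2  (prefer integral on I2)
β2 stroke at J1  (J1 needs exactly one e-in)

2  (I1, I2 all integral)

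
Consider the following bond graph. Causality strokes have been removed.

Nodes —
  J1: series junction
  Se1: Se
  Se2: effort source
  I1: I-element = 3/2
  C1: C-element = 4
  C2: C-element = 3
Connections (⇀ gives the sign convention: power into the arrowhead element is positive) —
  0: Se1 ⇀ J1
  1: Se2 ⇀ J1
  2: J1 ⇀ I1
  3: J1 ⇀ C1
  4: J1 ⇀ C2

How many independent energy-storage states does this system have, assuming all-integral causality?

3  (C1, C2, I1 all integral)

β0 stroke at J1  (Se1 fixes effort; stroke away)
β1 stroke at J1  (Se2 (Se) sets effort on bond)
β2 stroke at I1  (I1 integral (f out))
β3 stroke at J1  (common-f at J1 fixed by 2)
β4 stroke at J1  (common-f at J1 fixed by 2)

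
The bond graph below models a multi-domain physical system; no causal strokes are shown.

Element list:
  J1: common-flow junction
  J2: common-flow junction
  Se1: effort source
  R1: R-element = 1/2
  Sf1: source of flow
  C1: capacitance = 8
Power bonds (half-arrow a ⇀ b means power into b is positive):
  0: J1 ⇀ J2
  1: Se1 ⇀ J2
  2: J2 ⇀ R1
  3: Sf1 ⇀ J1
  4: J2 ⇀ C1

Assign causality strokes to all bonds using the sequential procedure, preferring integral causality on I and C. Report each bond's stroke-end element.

β1 stroke at J2  (Se1: effort source, stroke at far end)
β3 stroke at Sf1  (source Sf1 imposes f)
β0 stroke at J1  (common-f at J1 fixed by 3)
β2 stroke at J2  (common-f at J2 fixed by 0)
β4 stroke at J2  (common-f at J2 fixed by 0)

bond 0 →J1
bond 1 →J2
bond 2 →J2
bond 3 →Sf1
bond 4 →J2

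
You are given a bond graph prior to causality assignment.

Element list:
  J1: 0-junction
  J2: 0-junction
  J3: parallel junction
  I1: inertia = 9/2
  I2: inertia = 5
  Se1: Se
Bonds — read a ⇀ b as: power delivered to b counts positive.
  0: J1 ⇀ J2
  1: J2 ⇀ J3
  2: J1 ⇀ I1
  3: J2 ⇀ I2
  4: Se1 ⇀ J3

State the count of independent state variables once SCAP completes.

2  (I1, I2 all integral)

bond 4 stroke→J3  (Se1: effort source, stroke at far end)
bond 1 stroke→J2  (J3 effort already set via bond 4)
bond 0 stroke→J1  (common-e at J2 fixed by 1)
bond 3 stroke→I2  (0-jn J2 has e-setter on 1)
bond 2 stroke→I1  (J1: bond 0 brought effort, rest push out)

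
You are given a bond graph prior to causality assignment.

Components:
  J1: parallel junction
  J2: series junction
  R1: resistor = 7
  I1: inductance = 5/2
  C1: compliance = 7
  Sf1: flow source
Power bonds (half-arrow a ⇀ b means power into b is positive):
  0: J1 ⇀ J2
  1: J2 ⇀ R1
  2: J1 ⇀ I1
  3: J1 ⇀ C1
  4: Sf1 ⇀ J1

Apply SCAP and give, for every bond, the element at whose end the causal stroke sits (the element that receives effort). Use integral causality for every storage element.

#4 |Sf1  (Sf1: flow source, stroke at near end)
#2 |I1  (I1: I, integral causality)
#3 |J1  (C1 outputs effort q/C1)
#0 |J2  (common-e at J1 fixed by 3)
#1 |R1  (closing 1-jn rule on J2)

β0 |J2
β1 |R1
β2 |I1
β3 |J1
β4 |Sf1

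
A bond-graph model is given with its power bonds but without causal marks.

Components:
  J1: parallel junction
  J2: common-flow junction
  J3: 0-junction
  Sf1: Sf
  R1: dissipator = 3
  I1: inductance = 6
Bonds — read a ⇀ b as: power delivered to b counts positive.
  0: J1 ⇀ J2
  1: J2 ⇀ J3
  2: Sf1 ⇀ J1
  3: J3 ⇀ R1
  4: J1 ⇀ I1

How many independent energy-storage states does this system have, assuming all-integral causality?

b2 stroke at Sf1  (Sf1 (Sf) sets flow on bond)
b4 stroke at I1  (I1 outputs flow p/I1)
b0 stroke at J1  (J1 needs exactly one e-in)
b1 stroke at J2  (1-jn J2 has f-setter on 0)
b3 stroke at J3  (only one effort-in slot at J3)

1  (I1 all integral)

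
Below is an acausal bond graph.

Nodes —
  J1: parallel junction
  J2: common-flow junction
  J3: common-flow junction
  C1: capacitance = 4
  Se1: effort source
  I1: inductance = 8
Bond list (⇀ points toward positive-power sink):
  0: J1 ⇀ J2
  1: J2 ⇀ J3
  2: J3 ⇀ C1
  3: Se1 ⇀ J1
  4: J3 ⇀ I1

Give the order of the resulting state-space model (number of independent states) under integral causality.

2  (C1, I1 all integral)

b3 stroke at J1  (source Se1 imposes e)
b0 stroke at J2  (common-e at J1 fixed by 3)
b1 stroke at J3  (J2 needs exactly one f-in)
b2 stroke at J3  (C1 outputs effort q/C1)
b4 stroke at I1  (J3 needs exactly one f-in)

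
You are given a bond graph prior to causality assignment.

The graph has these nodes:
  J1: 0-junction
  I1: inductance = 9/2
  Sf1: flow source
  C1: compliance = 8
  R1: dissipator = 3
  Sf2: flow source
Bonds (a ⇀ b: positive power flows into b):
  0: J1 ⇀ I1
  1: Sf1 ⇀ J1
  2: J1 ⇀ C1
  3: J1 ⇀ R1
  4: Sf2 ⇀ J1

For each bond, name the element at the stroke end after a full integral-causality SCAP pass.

b1 stroke at Sf1  (Sf1 (Sf) sets flow on bond)
b4 stroke at Sf2  (Sf2 (Sf) sets flow on bond)
b0 stroke at I1  (I1: I, integral causality)
b2 stroke at J1  (C1 integral (e out))
b3 stroke at R1  (J1 effort already set via bond 2)

#0 |I1
#1 |Sf1
#2 |J1
#3 |R1
#4 |Sf2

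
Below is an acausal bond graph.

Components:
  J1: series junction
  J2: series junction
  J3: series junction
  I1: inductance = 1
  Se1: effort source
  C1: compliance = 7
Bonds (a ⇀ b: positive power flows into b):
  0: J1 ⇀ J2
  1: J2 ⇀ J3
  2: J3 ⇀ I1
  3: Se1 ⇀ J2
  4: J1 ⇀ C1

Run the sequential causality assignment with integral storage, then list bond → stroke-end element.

b3 →J2  (Se1 (Se) sets effort on bond)
b2 →I1  (prefer integral on I1)
b1 →J3  (J3: bond 2 brought flow, rest push out)
b0 →J2  (J2: bond 1 brought flow, rest push out)
b4 →J1  (common-f at J1 fixed by 0)

β0 →J2
β1 →J3
β2 →I1
β3 →J2
β4 →J1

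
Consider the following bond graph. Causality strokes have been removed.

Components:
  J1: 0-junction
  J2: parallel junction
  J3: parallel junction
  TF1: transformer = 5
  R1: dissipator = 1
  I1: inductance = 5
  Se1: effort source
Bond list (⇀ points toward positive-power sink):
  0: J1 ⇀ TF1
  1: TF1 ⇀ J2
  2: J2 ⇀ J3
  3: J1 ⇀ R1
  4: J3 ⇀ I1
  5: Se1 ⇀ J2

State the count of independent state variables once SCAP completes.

1  (I1 all integral)

b5 stroke→J2  (Se1 fixes effort; stroke away)
b1 stroke→TF1  (J2: bond 5 brought effort, rest push out)
b2 stroke→J3  (J2 effort already set via bond 5)
b4 stroke→I1  (common-e at J3 fixed by 2)
b0 stroke→J1  (TF1 one-in-one-out from 1)
b3 stroke→R1  (common-e at J1 fixed by 0)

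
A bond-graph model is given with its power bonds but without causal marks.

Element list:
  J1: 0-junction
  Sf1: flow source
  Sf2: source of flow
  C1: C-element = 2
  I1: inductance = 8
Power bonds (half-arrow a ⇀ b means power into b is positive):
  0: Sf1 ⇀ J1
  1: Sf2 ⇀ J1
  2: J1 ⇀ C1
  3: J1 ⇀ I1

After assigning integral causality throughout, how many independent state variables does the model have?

bond 0 stroke at Sf1  (Sf1 (Sf) sets flow on bond)
bond 1 stroke at Sf2  (source Sf2 imposes f)
bond 2 stroke at J1  (C1 integral (e out))
bond 3 stroke at I1  (J1: bond 2 brought effort, rest push out)

2  (C1, I1 all integral)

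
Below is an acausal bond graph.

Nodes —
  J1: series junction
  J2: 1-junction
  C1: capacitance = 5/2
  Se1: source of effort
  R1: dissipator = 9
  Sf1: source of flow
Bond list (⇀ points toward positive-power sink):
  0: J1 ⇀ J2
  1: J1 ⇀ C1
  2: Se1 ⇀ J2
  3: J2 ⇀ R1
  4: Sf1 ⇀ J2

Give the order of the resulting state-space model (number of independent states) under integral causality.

b2 |J2  (Se1 (Se) sets effort on bond)
b4 |Sf1  (Sf1 fixes flow; stroke at Sf1)
b0 |J2  (J2 flow already set via bond 4)
b3 |J2  (common-f at J2 fixed by 4)
b1 |J1  (1-jn J1 has f-setter on 0)

1  (C1 all integral)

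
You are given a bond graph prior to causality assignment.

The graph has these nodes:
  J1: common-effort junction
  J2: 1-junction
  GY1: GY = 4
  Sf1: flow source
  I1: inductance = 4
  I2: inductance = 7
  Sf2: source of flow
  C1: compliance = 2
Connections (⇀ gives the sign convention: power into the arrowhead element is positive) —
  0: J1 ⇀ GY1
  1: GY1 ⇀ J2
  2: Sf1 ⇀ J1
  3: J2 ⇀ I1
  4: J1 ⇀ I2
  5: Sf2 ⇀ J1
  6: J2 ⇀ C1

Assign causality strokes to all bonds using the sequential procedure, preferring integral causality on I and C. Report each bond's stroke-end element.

β0 |J1
β1 |J2
β2 |Sf1
β3 |I1
β4 |I2
β5 |Sf2
β6 |J2

β2 |Sf1  (Sf1: flow source, stroke at near end)
β5 |Sf2  (Sf2 fixes flow; stroke at Sf2)
β3 |I1  (I1 integral (f out))
β1 |J2  (common-f at J2 fixed by 3)
β6 |J2  (J2: bond 3 brought flow, rest push out)
β0 |J1  (through GY1, causality inverts; strokes same side of GY1)
β4 |I2  (common-e at J1 fixed by 0)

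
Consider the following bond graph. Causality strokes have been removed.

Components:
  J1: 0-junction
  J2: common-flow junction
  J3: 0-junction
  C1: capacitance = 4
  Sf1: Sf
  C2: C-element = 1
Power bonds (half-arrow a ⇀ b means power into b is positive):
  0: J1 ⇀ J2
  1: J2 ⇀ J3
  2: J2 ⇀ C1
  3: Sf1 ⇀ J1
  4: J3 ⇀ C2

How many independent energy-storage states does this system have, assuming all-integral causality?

b3 |Sf1  (Sf1 fixes flow; stroke at Sf1)
b0 |J1  (J1: last free bond brings effort in)
b1 |J2  (J2: bond 0 brought flow, rest push out)
b2 |J2  (J2 flow already set via bond 0)
b4 |J3  (only one effort-in slot at J3)

2  (C1, C2 all integral)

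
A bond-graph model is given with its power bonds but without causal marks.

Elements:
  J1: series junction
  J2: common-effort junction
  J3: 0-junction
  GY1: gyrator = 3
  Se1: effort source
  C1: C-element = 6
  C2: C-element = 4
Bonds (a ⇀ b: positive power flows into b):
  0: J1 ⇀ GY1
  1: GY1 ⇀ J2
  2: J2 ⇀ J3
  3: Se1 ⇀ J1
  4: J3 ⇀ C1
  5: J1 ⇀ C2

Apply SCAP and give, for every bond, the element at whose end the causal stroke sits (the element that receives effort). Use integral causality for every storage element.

β0 stroke→GY1
β1 stroke→GY1
β2 stroke→J2
β3 stroke→J1
β4 stroke→J3
β5 stroke→J1

b3 →J1  (Se1 fixes effort; stroke away)
b4 →J3  (C1 outputs effort q/C1)
b2 →J2  (0-jn J3 has e-setter on 4)
b1 →GY1  (0-jn J2 has e-setter on 2)
b0 →GY1  (GY GY1: same side as bond 1)
b5 →J1  (1-jn J1 has f-setter on 0)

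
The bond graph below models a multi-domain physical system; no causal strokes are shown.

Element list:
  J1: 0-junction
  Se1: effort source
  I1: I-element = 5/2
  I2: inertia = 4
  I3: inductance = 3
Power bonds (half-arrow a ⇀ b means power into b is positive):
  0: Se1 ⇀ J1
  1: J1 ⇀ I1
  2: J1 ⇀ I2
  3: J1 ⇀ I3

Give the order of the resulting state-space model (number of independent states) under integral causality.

#0 |J1  (Se1 (Se) sets effort on bond)
#1 |I1  (common-e at J1 fixed by 0)
#2 |I2  (0-jn J1 has e-setter on 0)
#3 |I3  (common-e at J1 fixed by 0)

3  (I1, I2, I3 all integral)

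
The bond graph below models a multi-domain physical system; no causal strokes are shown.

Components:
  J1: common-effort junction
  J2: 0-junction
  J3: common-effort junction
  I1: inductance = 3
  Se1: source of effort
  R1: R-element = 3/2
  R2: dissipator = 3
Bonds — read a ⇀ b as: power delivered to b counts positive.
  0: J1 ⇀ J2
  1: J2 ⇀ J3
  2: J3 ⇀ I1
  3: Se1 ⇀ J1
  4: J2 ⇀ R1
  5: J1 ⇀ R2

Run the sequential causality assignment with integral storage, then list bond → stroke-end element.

#0 stroke at J2
#1 stroke at J3
#2 stroke at I1
#3 stroke at J1
#4 stroke at R1
#5 stroke at R2

b3 |J1  (Se1: effort source, stroke at far end)
b0 |J2  (J1: bond 3 brought effort, rest push out)
b5 |R2  (common-e at J1 fixed by 3)
b1 |J3  (common-e at J2 fixed by 0)
b4 |R1  (common-e at J2 fixed by 0)
b2 |I1  (J3: bond 1 brought effort, rest push out)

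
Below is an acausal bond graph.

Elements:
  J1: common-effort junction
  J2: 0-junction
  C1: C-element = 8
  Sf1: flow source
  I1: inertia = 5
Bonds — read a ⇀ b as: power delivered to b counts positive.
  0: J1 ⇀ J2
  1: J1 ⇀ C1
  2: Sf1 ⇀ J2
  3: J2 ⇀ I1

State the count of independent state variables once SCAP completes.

bond 2 |Sf1  (Sf1 fixes flow; stroke at Sf1)
bond 1 |J1  (C1 integral (e out))
bond 0 |J2  (0-jn J1 has e-setter on 1)
bond 3 |I1  (common-e at J2 fixed by 0)

2  (C1, I1 all integral)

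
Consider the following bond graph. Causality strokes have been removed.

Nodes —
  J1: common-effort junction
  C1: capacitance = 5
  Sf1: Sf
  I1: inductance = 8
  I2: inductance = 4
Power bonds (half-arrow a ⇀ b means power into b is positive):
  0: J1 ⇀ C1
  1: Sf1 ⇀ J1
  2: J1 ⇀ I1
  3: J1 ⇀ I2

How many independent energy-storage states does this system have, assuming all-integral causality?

bond 1 stroke at Sf1  (source Sf1 imposes f)
bond 0 stroke at J1  (C1: C, integral causality)
bond 2 stroke at I1  (J1: bond 0 brought effort, rest push out)
bond 3 stroke at I2  (0-jn J1 has e-setter on 0)

3  (C1, I1, I2 all integral)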